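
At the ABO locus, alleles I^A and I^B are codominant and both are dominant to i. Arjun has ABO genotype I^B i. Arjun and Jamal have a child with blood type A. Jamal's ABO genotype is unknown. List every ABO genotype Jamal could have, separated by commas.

I^A I^A, I^A I^B, I^A i

For each candidate genotype of Jamal, check whether crossing it with I^B i can produce every observed child phenotype.
  I^A I^A → possible child types {A, AB} ✓
  I^A I^B → possible child types {A, B, AB} ✓
  I^A i → possible child types {O, A, B, AB} ✓
  I^B I^B → possible child types {B} ✗
  I^B i → possible child types {O, B} ✗
  i i → possible child types {O, B} ✗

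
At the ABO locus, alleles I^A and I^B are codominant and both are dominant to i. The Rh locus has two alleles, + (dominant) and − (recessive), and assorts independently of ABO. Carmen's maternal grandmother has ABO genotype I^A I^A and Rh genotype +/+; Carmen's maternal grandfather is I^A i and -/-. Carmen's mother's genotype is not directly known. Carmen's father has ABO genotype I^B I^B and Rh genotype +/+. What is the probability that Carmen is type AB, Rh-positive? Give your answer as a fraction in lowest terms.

Carmen's mother's ABO genotype from I^A I^A × I^A i: 1/2 I^A I^A, 1/2 I^A i.
Crossing each possibility with the father I^B I^B and summing P(type AB): 1/2·1 + 1/2·1/2 = 3/4.
Similarly for Rh via the mother's Rh distribution: P(Rh+) = 1.
Independent loci: 3/4 × 1 = 3/4.

3/4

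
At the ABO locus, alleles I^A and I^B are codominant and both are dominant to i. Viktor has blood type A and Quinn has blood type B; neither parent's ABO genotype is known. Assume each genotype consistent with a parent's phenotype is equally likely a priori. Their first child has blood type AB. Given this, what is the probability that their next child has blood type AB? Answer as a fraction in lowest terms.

25/36

Possible genotypes: Viktor ∈ {I^A I^A, I^A i}; Quinn ∈ {I^B I^B, I^B i}.
Weight each parental genotype pair by prior × P(type-AB child):
  I^A I^A × I^B I^B: posterior weight 4/9; P(next child type AB) = 1.
  I^A I^A × I^B i: posterior weight 2/9; P(next child type AB) = 1/2.
  I^A i × I^B I^B: posterior weight 2/9; P(next child type AB) = 1/2.
  I^A i × I^B i: posterior weight 1/9; P(next child type AB) = 1/4.
Weighted sum = 25/36.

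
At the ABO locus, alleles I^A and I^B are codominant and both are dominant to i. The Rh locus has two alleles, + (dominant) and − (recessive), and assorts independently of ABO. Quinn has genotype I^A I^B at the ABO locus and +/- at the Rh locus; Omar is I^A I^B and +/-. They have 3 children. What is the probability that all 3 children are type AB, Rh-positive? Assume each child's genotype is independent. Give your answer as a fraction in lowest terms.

ABO cross I^A I^B × I^A I^B → 1/4 A, 1/4 B, 1/2 AB.
Rh cross +/- × +/- → 3/4 Rh+, 1/4 Rh-; so P(type AB, Rh-positive) = 1/2 × 3/4 = 3/8 per child.
All 3 independent: (3/8)^3 = 27/512.

27/512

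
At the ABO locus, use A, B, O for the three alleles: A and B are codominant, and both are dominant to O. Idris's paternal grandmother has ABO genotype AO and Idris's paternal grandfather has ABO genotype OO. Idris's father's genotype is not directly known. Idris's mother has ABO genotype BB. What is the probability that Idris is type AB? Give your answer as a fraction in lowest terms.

Idris's father's ABO genotype from AO × OO: 1/2 AO, 1/2 OO.
Crossing each possibility with the mother BB and summing P(type AB): 1/2·1/2 + 1/2·0 = 1/4.

1/4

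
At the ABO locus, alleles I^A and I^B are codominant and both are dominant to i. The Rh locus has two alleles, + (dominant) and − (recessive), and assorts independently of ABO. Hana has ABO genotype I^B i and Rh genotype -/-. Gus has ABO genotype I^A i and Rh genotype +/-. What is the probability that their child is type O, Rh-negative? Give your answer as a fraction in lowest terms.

1/8

ABO cross I^B i × I^A i → offspring phenotypes: 1/4 O, 1/4 A, 1/4 B, 1/4 AB.
Rh cross -/- × +/- → 1/2 Rh+, 1/2 Rh-.
Independent loci: P(type O, Rh-negative) = 1/4 × 1/2 = 1/8.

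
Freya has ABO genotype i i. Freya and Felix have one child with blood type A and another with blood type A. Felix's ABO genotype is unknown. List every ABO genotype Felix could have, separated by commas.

I^A I^A, I^A I^B, I^A i

For each candidate genotype of Felix, check whether crossing it with i i can produce every observed child phenotype.
  I^A I^A → possible child types {A} ✓
  I^A I^B → possible child types {A, B} ✓
  I^A i → possible child types {O, A} ✓
  I^B I^B → possible child types {B} ✗
  I^B i → possible child types {O, B} ✗
  i i → possible child types {O} ✗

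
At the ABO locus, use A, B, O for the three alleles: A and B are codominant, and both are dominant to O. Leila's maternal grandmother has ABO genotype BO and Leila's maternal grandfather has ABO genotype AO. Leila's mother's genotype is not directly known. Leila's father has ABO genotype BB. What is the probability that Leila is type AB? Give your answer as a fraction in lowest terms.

Leila's mother's ABO genotype from BO × AO: 1/4 AB, 1/4 AO, 1/4 BO, 1/4 OO.
Crossing each possibility with the father BB and summing P(type AB): 1/4·1/2 + 1/4·1/2 + 1/4·0 + 1/4·0 = 1/4.

1/4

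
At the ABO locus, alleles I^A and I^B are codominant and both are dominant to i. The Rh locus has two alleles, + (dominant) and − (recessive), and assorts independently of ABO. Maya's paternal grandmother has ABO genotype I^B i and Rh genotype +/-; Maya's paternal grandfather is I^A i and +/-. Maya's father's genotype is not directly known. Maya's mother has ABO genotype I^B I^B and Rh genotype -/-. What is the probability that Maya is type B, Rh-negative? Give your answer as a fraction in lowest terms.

3/8

Maya's father's ABO genotype from I^B i × I^A i: 1/4 I^A I^B, 1/4 I^A i, 1/4 I^B i, 1/4 i i.
Crossing each possibility with the mother I^B I^B and summing P(type B): 1/4·1/2 + 1/4·1/2 + 1/4·1 + 1/4·1 = 3/4.
Similarly for Rh via the father's Rh distribution: P(Rh-) = 1/2.
Independent loci: 3/4 × 1/2 = 3/8.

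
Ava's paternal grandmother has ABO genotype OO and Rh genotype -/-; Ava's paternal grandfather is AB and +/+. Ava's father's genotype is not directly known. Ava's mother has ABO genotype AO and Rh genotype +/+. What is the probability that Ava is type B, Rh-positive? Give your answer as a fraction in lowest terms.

1/8

Ava's father's ABO genotype from OO × AB: 1/2 AO, 1/2 BO.
Crossing each possibility with the mother AO and summing P(type B): 1/2·0 + 1/2·1/4 = 1/8.
Similarly for Rh via the father's Rh distribution: P(Rh+) = 1.
Independent loci: 1/8 × 1 = 1/8.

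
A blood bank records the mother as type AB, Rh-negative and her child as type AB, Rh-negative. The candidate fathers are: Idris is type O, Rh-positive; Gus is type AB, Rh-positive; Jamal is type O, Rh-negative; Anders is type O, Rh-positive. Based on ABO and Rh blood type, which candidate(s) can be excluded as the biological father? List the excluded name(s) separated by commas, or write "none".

Idris, Jamal, Anders

A candidate is excluded only if no genotype consistent with his phenotype could produce a type AB, Rh-negative child with a type AB, Rh-negative mother.
Idris (type O, Rh+): no genotype consistent with that phenotype can produce a type-AB Rh- child with a type-AB mother.
Jamal (type O, Rh-): no genotype consistent with that phenotype can produce a type-AB Rh- child with a type-AB mother.
Anders (type O, Rh+): no genotype consistent with that phenotype can produce a type-AB Rh- child with a type-AB mother.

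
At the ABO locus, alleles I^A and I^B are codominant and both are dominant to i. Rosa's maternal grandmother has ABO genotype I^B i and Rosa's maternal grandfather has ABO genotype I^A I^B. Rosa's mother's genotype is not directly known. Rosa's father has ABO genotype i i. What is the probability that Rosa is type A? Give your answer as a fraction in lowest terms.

Rosa's mother's ABO genotype from I^B i × I^A I^B: 1/4 I^A I^B, 1/4 I^A i, 1/4 I^B I^B, 1/4 I^B i.
Crossing each possibility with the father i i and summing P(type A): 1/4·1/2 + 1/4·1/2 + 1/4·0 + 1/4·0 = 1/4.

1/4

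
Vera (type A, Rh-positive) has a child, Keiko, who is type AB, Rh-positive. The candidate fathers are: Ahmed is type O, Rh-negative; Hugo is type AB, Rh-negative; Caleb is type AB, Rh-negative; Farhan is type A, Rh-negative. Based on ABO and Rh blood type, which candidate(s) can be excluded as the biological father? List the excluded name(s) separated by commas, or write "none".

A candidate is excluded only if no genotype consistent with his phenotype could produce a type AB, Rh-positive child with a type A, Rh-positive mother.
Ahmed (type O, Rh-): no genotype consistent with that phenotype can produce a type-AB Rh+ child with a type-A mother.
Farhan (type A, Rh-): no genotype consistent with that phenotype can produce a type-AB Rh+ child with a type-A mother.

Ahmed, Farhan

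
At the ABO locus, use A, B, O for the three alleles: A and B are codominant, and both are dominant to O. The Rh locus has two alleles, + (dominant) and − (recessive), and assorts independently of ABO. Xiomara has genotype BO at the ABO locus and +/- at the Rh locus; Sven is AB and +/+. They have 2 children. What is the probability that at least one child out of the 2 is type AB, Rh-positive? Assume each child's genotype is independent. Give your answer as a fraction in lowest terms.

7/16

ABO cross BO × AB → 1/4 A, 1/2 B, 1/4 AB.
Rh cross +/- × +/+ → 1 Rh+; so P(type AB, Rh-positive) = 1/4 × 1 = 1/4 per child.
P(none) = (3/4)^2 = 9/16; P(at least one) = 1 − 9/16 = 7/16.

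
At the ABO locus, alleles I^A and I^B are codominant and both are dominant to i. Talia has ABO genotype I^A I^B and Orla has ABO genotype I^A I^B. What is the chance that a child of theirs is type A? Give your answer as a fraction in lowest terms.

ABO cross I^A I^B × I^A I^B → offspring phenotypes: 1/4 A, 1/4 B, 1/2 AB.
So P(type A) = 1/4.

1/4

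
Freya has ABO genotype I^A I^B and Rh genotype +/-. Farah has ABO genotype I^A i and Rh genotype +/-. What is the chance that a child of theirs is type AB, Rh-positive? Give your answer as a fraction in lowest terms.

ABO cross I^A I^B × I^A i → offspring phenotypes: 1/2 A, 1/4 B, 1/4 AB.
Rh cross +/- × +/- → 3/4 Rh+, 1/4 Rh-.
Independent loci: P(type AB, Rh-positive) = 1/4 × 3/4 = 3/16.

3/16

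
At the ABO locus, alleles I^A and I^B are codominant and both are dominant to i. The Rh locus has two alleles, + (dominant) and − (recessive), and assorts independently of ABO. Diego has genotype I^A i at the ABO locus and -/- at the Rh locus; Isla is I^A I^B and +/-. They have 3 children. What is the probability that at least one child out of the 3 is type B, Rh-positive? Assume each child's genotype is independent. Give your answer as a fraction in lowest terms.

169/512

ABO cross I^A i × I^A I^B → 1/2 A, 1/4 B, 1/4 AB.
Rh cross -/- × +/- → 1/2 Rh+, 1/2 Rh-; so P(type B, Rh-positive) = 1/4 × 1/2 = 1/8 per child.
P(none) = (7/8)^3 = 343/512; P(at least one) = 1 − 343/512 = 169/512.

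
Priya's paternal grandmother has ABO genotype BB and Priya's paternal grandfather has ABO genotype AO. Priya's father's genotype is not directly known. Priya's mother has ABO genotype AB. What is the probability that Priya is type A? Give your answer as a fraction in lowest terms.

Priya's father's ABO genotype from BB × AO: 1/2 AB, 1/2 BO.
Crossing each possibility with the mother AB and summing P(type A): 1/2·1/4 + 1/2·1/4 = 1/4.

1/4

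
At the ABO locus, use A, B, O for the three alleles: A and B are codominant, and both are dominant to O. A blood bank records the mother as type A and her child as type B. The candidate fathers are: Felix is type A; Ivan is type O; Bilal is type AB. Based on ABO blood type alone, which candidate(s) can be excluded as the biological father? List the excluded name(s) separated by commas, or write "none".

Felix, Ivan

A candidate is excluded only if no genotype consistent with his phenotype could produce a type B child with a type A mother.
Felix (type A): no genotype consistent with that phenotype can produce a type-B child with a type-A mother.
Ivan (type O): no genotype consistent with that phenotype can produce a type-B child with a type-A mother.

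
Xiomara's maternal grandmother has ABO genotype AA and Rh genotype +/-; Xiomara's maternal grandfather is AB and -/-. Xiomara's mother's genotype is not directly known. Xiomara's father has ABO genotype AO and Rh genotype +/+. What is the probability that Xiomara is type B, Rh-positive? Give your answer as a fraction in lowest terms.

Xiomara's mother's ABO genotype from AA × AB: 1/2 AA, 1/2 AB.
Crossing each possibility with the father AO and summing P(type B): 1/2·0 + 1/2·1/4 = 1/8.
Similarly for Rh via the mother's Rh distribution: P(Rh+) = 1.
Independent loci: 1/8 × 1 = 1/8.

1/8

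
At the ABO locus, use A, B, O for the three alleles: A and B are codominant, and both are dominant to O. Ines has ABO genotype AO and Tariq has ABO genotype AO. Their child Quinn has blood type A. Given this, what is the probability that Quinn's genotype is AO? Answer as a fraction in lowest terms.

2/3

Cross AO × AO → 1/4 AA, 1/2 AO, 1/4 OO.
Type-A genotypes among offspring: AA (1/4), AO (1/2); total 3/4.
P(AO | type A) = (1/2) / (3/4) = 2/3.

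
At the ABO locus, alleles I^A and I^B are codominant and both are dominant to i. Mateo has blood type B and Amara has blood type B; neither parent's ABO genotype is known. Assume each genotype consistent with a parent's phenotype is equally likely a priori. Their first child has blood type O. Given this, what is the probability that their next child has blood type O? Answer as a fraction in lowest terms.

1/4

Possible genotypes: Mateo ∈ {I^B I^B, I^B i}; Amara ∈ {I^B I^B, I^B i}.
Weight each parental genotype pair by prior × P(type-O child):
  I^B i × I^B i: posterior weight 1; P(next child type O) = 1/4.
Weighted sum = 1/4.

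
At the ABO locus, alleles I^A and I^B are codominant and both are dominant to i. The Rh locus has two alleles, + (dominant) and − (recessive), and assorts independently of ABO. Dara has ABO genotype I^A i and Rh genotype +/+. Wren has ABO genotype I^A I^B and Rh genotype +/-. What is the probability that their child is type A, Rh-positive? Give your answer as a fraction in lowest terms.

ABO cross I^A i × I^A I^B → offspring phenotypes: 1/2 A, 1/4 B, 1/4 AB.
Rh cross +/+ × +/- → 1 Rh+.
Independent loci: P(type A, Rh-positive) = 1/2 × 1 = 1/2.

1/2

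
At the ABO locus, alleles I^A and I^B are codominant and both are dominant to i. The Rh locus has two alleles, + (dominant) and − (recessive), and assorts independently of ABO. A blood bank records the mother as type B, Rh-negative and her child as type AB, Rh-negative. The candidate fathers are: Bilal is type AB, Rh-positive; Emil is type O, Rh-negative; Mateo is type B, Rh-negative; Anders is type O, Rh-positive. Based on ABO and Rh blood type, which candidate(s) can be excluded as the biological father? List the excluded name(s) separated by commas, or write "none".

A candidate is excluded only if no genotype consistent with his phenotype could produce a type AB, Rh-negative child with a type B, Rh-negative mother.
Emil (type O, Rh-): no genotype consistent with that phenotype can produce a type-AB Rh- child with a type-B mother.
Mateo (type B, Rh-): no genotype consistent with that phenotype can produce a type-AB Rh- child with a type-B mother.
Anders (type O, Rh+): no genotype consistent with that phenotype can produce a type-AB Rh- child with a type-B mother.

Emil, Mateo, Anders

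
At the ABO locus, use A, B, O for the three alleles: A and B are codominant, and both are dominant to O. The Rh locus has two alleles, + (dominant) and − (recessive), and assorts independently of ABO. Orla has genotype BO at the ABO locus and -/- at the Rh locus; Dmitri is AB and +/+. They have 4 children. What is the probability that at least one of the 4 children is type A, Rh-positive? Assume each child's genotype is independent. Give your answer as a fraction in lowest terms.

175/256

ABO cross BO × AB → 1/4 A, 1/2 B, 1/4 AB.
Rh cross -/- × +/+ → 1 Rh+; so P(type A, Rh-positive) = 1/4 × 1 = 1/4 per child.
P(none) = (3/4)^4 = 81/256; P(at least one) = 1 − 81/256 = 175/256.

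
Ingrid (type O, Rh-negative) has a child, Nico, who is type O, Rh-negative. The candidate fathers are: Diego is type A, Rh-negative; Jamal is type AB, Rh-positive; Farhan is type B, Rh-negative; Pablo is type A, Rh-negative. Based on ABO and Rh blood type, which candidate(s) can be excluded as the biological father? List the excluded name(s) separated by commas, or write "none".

A candidate is excluded only if no genotype consistent with his phenotype could produce a type O, Rh-negative child with a type O, Rh-negative mother.
Jamal (type AB, Rh+): no genotype consistent with that phenotype can produce a type-O Rh- child with a type-O mother.

Jamal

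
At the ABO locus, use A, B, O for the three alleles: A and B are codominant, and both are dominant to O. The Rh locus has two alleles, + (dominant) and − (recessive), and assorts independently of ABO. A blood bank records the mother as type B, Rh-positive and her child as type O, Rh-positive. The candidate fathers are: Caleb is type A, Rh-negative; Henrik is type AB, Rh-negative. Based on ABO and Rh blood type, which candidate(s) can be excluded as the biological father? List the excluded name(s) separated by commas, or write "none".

A candidate is excluded only if no genotype consistent with his phenotype could produce a type O, Rh-positive child with a type B, Rh-positive mother.
Henrik (type AB, Rh-): no genotype consistent with that phenotype can produce a type-O Rh+ child with a type-B mother.

Henrik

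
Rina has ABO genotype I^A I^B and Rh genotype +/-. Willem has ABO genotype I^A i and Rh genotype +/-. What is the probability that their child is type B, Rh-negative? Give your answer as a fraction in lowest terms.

1/16

ABO cross I^A I^B × I^A i → offspring phenotypes: 1/2 A, 1/4 B, 1/4 AB.
Rh cross +/- × +/- → 3/4 Rh+, 1/4 Rh-.
Independent loci: P(type B, Rh-negative) = 1/4 × 1/4 = 1/16.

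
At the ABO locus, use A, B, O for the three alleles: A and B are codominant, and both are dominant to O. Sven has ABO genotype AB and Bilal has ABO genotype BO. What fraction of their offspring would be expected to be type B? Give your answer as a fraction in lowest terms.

1/2

ABO cross AB × BO → offspring phenotypes: 1/4 A, 1/2 B, 1/4 AB.
So P(type B) = 1/2.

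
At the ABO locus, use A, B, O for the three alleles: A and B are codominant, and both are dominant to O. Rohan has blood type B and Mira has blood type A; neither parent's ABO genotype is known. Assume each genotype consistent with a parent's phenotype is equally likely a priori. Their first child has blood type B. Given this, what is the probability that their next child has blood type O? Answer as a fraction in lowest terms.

1/12

Possible genotypes: Rohan ∈ {BB, BO}; Mira ∈ {AA, AO}.
Weight each parental genotype pair by prior × P(type-B child):
  BB × AO: posterior weight 2/3; P(next child type O) = 0.
  BO × AO: posterior weight 1/3; P(next child type O) = 1/4.
Weighted sum = 1/12.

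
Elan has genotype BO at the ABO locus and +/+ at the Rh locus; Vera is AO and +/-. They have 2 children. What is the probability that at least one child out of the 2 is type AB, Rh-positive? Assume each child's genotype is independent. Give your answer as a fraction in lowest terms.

ABO cross BO × AO → 1/4 O, 1/4 A, 1/4 B, 1/4 AB.
Rh cross +/+ × +/- → 1 Rh+; so P(type AB, Rh-positive) = 1/4 × 1 = 1/4 per child.
P(none) = (3/4)^2 = 9/16; P(at least one) = 1 − 9/16 = 7/16.

7/16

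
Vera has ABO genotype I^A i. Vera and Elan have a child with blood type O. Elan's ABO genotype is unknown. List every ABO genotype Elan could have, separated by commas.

I^A i, I^B i, i i

For each candidate genotype of Elan, check whether crossing it with I^A i can produce every observed child phenotype.
  I^A I^A → possible child types {A} ✗
  I^A I^B → possible child types {A, B, AB} ✗
  I^A i → possible child types {O, A} ✓
  I^B I^B → possible child types {B, AB} ✗
  I^B i → possible child types {O, A, B, AB} ✓
  i i → possible child types {O, A} ✓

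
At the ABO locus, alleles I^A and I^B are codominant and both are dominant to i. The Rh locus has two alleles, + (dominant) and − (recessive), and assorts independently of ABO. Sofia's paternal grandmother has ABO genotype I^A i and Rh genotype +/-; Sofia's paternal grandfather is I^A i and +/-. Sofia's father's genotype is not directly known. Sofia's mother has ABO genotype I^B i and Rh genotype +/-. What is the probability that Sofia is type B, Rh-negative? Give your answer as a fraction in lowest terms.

1/16

Sofia's father's ABO genotype from I^A i × I^A i: 1/4 I^A I^A, 1/2 I^A i, 1/4 i i.
Crossing each possibility with the mother I^B i and summing P(type B): 1/4·0 + 1/2·1/4 + 1/4·1/2 = 1/4.
Similarly for Rh via the father's Rh distribution: P(Rh-) = 1/4.
Independent loci: 1/4 × 1/4 = 1/16.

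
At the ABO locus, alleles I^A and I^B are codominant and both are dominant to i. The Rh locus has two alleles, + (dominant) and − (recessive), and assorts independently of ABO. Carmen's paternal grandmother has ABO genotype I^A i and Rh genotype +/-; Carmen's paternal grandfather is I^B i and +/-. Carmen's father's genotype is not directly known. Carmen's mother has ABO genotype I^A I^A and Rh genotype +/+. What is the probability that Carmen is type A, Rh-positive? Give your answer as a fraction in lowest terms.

3/4

Carmen's father's ABO genotype from I^A i × I^B i: 1/4 I^A I^B, 1/4 I^A i, 1/4 I^B i, 1/4 i i.
Crossing each possibility with the mother I^A I^A and summing P(type A): 1/4·1/2 + 1/4·1 + 1/4·1/2 + 1/4·1 = 3/4.
Similarly for Rh via the father's Rh distribution: P(Rh+) = 1.
Independent loci: 3/4 × 1 = 3/4.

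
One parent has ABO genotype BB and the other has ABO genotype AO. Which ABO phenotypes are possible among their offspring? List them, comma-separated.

B, AB

Gametes from BB × AO give offspring ABO genotypes AB, BO, i.e. phenotypes B, AB.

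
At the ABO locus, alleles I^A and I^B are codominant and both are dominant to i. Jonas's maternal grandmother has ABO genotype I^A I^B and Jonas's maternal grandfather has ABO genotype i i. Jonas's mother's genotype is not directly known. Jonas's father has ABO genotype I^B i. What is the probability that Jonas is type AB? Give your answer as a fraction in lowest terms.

1/8

Jonas's mother's ABO genotype from I^A I^B × i i: 1/2 I^A i, 1/2 I^B i.
Crossing each possibility with the father I^B i and summing P(type AB): 1/2·1/4 + 1/2·0 = 1/8.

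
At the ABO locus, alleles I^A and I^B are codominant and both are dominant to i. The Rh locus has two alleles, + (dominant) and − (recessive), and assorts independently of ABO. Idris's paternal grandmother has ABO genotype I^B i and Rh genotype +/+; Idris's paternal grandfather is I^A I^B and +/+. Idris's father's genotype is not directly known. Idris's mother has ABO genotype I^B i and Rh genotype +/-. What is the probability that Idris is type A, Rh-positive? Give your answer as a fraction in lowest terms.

Idris's father's ABO genotype from I^B i × I^A I^B: 1/4 I^A I^B, 1/4 I^A i, 1/4 I^B I^B, 1/4 I^B i.
Crossing each possibility with the mother I^B i and summing P(type A): 1/4·1/4 + 1/4·1/4 + 1/4·0 + 1/4·0 = 1/8.
Similarly for Rh via the father's Rh distribution: P(Rh+) = 1.
Independent loci: 1/8 × 1 = 1/8.

1/8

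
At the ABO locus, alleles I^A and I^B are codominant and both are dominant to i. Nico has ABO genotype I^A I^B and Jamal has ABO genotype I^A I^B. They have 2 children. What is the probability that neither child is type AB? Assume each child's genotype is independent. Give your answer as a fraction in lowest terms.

ABO cross I^A I^B × I^A I^B → 1/4 A, 1/4 B, 1/2 AB.
So P(type AB) = 1/2 per child.
P(not type AB) = 1/2 for one child; (1/2)^2 = 1/4.

1/4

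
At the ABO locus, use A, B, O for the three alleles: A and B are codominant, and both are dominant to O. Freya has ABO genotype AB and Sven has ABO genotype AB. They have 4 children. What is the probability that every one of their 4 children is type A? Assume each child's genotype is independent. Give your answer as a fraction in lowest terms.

ABO cross AB × AB → 1/4 A, 1/4 B, 1/2 AB.
So P(type A) = 1/4 per child.
All 4 independent: (1/4)^4 = 1/256.

1/256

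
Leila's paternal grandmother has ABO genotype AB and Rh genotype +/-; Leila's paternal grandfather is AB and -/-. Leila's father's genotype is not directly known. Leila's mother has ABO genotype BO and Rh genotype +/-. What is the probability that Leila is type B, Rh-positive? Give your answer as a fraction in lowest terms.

5/16

Leila's father's ABO genotype from AB × AB: 1/4 AA, 1/2 AB, 1/4 BB.
Crossing each possibility with the mother BO and summing P(type B): 1/4·0 + 1/2·1/2 + 1/4·1 = 1/2.
Similarly for Rh via the father's Rh distribution: P(Rh+) = 5/8.
Independent loci: 1/2 × 5/8 = 5/16.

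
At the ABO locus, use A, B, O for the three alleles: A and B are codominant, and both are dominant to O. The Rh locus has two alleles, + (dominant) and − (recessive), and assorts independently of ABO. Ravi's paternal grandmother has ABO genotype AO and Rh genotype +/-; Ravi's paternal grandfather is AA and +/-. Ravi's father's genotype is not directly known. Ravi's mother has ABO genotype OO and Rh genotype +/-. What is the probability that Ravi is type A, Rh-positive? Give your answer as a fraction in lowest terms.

Ravi's father's ABO genotype from AO × AA: 1/2 AA, 1/2 AO.
Crossing each possibility with the mother OO and summing P(type A): 1/2·1 + 1/2·1/2 = 3/4.
Similarly for Rh via the father's Rh distribution: P(Rh+) = 3/4.
Independent loci: 3/4 × 3/4 = 9/16.

9/16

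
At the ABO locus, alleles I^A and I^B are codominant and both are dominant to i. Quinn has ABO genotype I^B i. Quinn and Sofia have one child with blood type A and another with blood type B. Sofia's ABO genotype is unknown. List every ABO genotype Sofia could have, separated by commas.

For each candidate genotype of Sofia, check whether crossing it with I^B i can produce every observed child phenotype.
  I^A I^A → possible child types {A, AB} ✗
  I^A I^B → possible child types {A, B, AB} ✓
  I^A i → possible child types {O, A, B, AB} ✓
  I^B I^B → possible child types {B} ✗
  I^B i → possible child types {O, B} ✗
  i i → possible child types {O, B} ✗

I^A I^B, I^A i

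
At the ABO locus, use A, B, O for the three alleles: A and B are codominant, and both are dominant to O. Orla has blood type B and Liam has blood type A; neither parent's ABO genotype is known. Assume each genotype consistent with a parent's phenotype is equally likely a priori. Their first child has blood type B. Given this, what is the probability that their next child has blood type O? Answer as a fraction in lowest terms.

Possible genotypes: Orla ∈ {BB, BO}; Liam ∈ {AA, AO}.
Weight each parental genotype pair by prior × P(type-B child):
  BB × AO: posterior weight 2/3; P(next child type O) = 0.
  BO × AO: posterior weight 1/3; P(next child type O) = 1/4.
Weighted sum = 1/12.

1/12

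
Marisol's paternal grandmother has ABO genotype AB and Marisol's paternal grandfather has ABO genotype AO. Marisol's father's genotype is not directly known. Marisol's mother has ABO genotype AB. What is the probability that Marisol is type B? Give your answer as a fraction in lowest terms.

Marisol's father's ABO genotype from AB × AO: 1/4 AA, 1/4 AB, 1/4 AO, 1/4 BO.
Crossing each possibility with the mother AB and summing P(type B): 1/4·0 + 1/4·1/4 + 1/4·1/4 + 1/4·1/2 = 1/4.

1/4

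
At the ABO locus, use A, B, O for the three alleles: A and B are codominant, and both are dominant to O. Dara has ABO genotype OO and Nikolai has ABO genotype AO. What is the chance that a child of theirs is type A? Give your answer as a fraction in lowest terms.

1/2

ABO cross OO × AO → offspring phenotypes: 1/2 O, 1/2 A.
So P(type A) = 1/2.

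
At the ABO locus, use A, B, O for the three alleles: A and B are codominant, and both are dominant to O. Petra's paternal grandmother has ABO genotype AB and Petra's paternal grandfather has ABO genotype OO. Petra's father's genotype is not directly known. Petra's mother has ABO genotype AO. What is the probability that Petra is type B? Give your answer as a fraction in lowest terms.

1/8

Petra's father's ABO genotype from AB × OO: 1/2 AO, 1/2 BO.
Crossing each possibility with the mother AO and summing P(type B): 1/2·0 + 1/2·1/4 = 1/8.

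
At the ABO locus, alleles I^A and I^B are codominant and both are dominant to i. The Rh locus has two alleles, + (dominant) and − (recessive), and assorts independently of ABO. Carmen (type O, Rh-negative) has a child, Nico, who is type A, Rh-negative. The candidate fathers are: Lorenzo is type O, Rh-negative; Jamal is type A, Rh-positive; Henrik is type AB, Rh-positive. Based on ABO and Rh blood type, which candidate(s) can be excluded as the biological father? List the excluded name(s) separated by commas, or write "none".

A candidate is excluded only if no genotype consistent with his phenotype could produce a type A, Rh-negative child with a type O, Rh-negative mother.
Lorenzo (type O, Rh-): no genotype consistent with that phenotype can produce a type-A Rh- child with a type-O mother.

Lorenzo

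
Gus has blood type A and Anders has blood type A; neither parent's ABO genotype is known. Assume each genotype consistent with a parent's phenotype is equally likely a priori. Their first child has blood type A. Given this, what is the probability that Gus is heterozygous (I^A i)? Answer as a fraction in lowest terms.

7/15

Possible genotypes: Gus ∈ {I^A I^A, I^A i}; Anders ∈ {I^A I^A, I^A i}.
Weight each parental genotype pair by prior × P(type-A child):
  I^A I^A × I^A I^A: posterior weight 4/15.
  I^A I^A × I^A i: posterior weight 4/15.
  I^A i × I^A I^A: posterior weight 4/15.
  I^A i × I^A i: posterior weight 1/5.
Sum the posterior weight over pairs where Gus is I^A i: 7/15.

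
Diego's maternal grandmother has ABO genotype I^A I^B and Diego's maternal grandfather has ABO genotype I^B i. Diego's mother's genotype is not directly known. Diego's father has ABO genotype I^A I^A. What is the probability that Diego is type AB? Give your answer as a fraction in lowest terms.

Diego's mother's ABO genotype from I^A I^B × I^B i: 1/4 I^A I^B, 1/4 I^A i, 1/4 I^B I^B, 1/4 I^B i.
Crossing each possibility with the father I^A I^A and summing P(type AB): 1/4·1/2 + 1/4·0 + 1/4·1 + 1/4·1/2 = 1/2.

1/2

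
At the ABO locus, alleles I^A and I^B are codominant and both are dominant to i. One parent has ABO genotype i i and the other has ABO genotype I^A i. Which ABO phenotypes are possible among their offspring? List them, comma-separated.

O, A

Gametes from i i × I^A i give offspring ABO genotypes I^A i, i i, i.e. phenotypes O, A.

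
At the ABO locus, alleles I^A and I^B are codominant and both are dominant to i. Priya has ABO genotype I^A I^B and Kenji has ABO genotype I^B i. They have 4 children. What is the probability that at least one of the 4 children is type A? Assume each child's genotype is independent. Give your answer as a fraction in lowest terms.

ABO cross I^A I^B × I^B i → 1/4 A, 1/2 B, 1/4 AB.
So P(type A) = 1/4 per child.
P(none) = (3/4)^4 = 81/256; P(at least one) = 1 − 81/256 = 175/256.

175/256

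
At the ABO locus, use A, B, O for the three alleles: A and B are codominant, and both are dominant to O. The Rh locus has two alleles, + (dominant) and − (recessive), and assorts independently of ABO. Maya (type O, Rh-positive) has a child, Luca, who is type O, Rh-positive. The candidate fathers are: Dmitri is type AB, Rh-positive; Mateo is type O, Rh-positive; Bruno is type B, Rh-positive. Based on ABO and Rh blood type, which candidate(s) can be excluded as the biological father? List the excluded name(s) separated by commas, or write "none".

A candidate is excluded only if no genotype consistent with his phenotype could produce a type O, Rh-positive child with a type O, Rh-positive mother.
Dmitri (type AB, Rh+): no genotype consistent with that phenotype can produce a type-O Rh+ child with a type-O mother.

Dmitri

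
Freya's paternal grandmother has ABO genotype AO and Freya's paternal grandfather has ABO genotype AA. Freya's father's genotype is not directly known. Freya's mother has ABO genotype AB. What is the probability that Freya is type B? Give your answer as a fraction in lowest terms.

1/8

Freya's father's ABO genotype from AO × AA: 1/2 AA, 1/2 AO.
Crossing each possibility with the mother AB and summing P(type B): 1/2·0 + 1/2·1/4 = 1/8.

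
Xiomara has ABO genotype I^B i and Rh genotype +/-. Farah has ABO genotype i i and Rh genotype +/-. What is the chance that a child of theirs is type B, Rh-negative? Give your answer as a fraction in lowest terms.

1/8

ABO cross I^B i × i i → offspring phenotypes: 1/2 O, 1/2 B.
Rh cross +/- × +/- → 3/4 Rh+, 1/4 Rh-.
Independent loci: P(type B, Rh-negative) = 1/2 × 1/4 = 1/8.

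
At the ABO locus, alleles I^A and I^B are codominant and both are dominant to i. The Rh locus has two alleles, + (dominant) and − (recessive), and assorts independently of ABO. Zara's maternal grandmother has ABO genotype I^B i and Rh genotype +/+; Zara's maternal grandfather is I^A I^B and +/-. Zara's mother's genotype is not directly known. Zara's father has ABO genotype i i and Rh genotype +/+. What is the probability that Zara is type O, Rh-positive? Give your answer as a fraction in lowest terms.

Zara's mother's ABO genotype from I^B i × I^A I^B: 1/4 I^A I^B, 1/4 I^A i, 1/4 I^B I^B, 1/4 I^B i.
Crossing each possibility with the father i i and summing P(type O): 1/4·0 + 1/4·1/2 + 1/4·0 + 1/4·1/2 = 1/4.
Similarly for Rh via the mother's Rh distribution: P(Rh+) = 1.
Independent loci: 1/4 × 1 = 1/4.

1/4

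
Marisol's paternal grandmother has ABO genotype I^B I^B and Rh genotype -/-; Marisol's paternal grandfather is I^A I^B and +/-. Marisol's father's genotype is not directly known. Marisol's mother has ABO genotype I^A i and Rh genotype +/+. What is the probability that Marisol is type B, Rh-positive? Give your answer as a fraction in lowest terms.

3/8

Marisol's father's ABO genotype from I^B I^B × I^A I^B: 1/2 I^A I^B, 1/2 I^B I^B.
Crossing each possibility with the mother I^A i and summing P(type B): 1/2·1/4 + 1/2·1/2 = 3/8.
Similarly for Rh via the father's Rh distribution: P(Rh+) = 1.
Independent loci: 3/8 × 1 = 3/8.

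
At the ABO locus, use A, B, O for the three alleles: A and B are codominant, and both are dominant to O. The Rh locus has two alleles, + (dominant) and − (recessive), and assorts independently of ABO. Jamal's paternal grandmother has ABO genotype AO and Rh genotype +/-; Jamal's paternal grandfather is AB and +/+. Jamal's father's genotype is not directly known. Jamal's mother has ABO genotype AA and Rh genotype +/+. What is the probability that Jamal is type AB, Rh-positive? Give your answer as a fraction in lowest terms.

1/4

Jamal's father's ABO genotype from AO × AB: 1/4 AA, 1/4 AB, 1/4 AO, 1/4 BO.
Crossing each possibility with the mother AA and summing P(type AB): 1/4·0 + 1/4·1/2 + 1/4·0 + 1/4·1/2 = 1/4.
Similarly for Rh via the father's Rh distribution: P(Rh+) = 1.
Independent loci: 1/4 × 1 = 1/4.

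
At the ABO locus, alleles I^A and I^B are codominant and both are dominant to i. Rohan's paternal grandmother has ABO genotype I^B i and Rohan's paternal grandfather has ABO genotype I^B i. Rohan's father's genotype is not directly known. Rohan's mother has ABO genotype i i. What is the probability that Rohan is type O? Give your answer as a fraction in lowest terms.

Rohan's father's ABO genotype from I^B i × I^B i: 1/4 I^B I^B, 1/2 I^B i, 1/4 i i.
Crossing each possibility with the mother i i and summing P(type O): 1/4·0 + 1/2·1/2 + 1/4·1 = 1/2.

1/2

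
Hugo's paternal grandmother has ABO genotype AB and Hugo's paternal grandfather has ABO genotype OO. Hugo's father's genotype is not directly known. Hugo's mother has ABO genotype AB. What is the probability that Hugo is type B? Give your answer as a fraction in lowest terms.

3/8

Hugo's father's ABO genotype from AB × OO: 1/2 AO, 1/2 BO.
Crossing each possibility with the mother AB and summing P(type B): 1/2·1/4 + 1/2·1/2 = 3/8.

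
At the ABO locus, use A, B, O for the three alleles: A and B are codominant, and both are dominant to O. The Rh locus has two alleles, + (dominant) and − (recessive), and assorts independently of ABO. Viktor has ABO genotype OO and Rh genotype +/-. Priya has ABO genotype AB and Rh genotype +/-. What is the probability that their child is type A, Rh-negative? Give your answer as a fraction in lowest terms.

ABO cross OO × AB → offspring phenotypes: 1/2 A, 1/2 B.
Rh cross +/- × +/- → 3/4 Rh+, 1/4 Rh-.
Independent loci: P(type A, Rh-negative) = 1/2 × 1/4 = 1/8.

1/8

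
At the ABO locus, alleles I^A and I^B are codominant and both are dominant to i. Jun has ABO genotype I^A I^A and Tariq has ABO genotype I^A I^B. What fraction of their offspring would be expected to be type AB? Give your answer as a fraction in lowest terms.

1/2

ABO cross I^A I^A × I^A I^B → offspring phenotypes: 1/2 A, 1/2 AB.
So P(type AB) = 1/2.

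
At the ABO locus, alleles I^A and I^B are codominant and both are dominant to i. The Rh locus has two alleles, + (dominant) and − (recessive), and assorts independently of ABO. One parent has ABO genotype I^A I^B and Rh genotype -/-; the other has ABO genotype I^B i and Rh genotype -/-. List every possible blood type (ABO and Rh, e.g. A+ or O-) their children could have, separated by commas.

A-, B-, AB-

Gametes from I^A I^B × I^B i give offspring ABO genotypes I^A I^B, I^A i, I^B I^B, I^B i, i.e. phenotypes A, B, AB.
Rh cross -/- × -/- → phenotypes Rh-.
Combining independently: A-, B-, AB-.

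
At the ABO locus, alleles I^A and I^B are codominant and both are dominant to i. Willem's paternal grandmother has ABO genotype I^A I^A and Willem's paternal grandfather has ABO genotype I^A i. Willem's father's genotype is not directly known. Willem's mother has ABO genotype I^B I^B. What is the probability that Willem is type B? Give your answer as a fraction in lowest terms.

1/4

Willem's father's ABO genotype from I^A I^A × I^A i: 1/2 I^A I^A, 1/2 I^A i.
Crossing each possibility with the mother I^B I^B and summing P(type B): 1/2·0 + 1/2·1/2 = 1/4.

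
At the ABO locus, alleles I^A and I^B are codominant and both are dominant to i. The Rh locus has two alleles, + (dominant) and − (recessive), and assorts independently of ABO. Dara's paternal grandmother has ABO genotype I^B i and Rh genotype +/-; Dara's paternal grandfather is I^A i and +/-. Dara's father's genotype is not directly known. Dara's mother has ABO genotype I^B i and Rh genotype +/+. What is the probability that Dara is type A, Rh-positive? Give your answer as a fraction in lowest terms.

1/8

Dara's father's ABO genotype from I^B i × I^A i: 1/4 I^A I^B, 1/4 I^A i, 1/4 I^B i, 1/4 i i.
Crossing each possibility with the mother I^B i and summing P(type A): 1/4·1/4 + 1/4·1/4 + 1/4·0 + 1/4·0 = 1/8.
Similarly for Rh via the father's Rh distribution: P(Rh+) = 1.
Independent loci: 1/8 × 1 = 1/8.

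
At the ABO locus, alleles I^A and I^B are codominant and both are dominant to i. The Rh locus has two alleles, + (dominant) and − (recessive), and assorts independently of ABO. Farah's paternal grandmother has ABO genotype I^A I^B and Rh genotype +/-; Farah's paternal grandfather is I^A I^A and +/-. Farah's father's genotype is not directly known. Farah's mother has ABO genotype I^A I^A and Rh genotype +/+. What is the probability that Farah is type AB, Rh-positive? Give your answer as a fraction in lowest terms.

1/4

Farah's father's ABO genotype from I^A I^B × I^A I^A: 1/2 I^A I^A, 1/2 I^A I^B.
Crossing each possibility with the mother I^A I^A and summing P(type AB): 1/2·0 + 1/2·1/2 = 1/4.
Similarly for Rh via the father's Rh distribution: P(Rh+) = 1.
Independent loci: 1/4 × 1 = 1/4.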